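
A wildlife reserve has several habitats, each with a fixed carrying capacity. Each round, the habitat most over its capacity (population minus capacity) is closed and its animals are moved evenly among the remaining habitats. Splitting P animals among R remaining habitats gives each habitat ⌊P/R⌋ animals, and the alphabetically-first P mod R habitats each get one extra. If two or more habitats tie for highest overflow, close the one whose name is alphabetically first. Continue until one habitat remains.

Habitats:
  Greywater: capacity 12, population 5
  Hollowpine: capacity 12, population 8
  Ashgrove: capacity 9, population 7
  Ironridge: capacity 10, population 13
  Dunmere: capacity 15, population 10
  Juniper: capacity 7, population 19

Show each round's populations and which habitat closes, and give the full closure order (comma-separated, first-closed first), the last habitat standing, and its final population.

Round 1: Ashgrove=7 Dunmere=10 Greywater=5 Hollowpine=8 Ironridge=13 Juniper=19 → close Juniper (overflow 12)
  19÷5 = 3 each, +1 to first 4
Round 2: Ashgrove=11 Dunmere=14 Greywater=9 Hollowpine=12 Ironridge=16 → close Ironridge (overflow 6)
  16÷4 = 4 each, +1 to first 0
Round 3: Ashgrove=15 Dunmere=18 Greywater=13 Hollowpine=16 → close Ashgrove (overflow 6)
  15÷3 = 5 each, +1 to first 0
Round 4: Dunmere=23 Greywater=18 Hollowpine=21 → close Hollowpine (overflow 9)
  21÷2 = 10 each, +1 to first 1
Round 5: Dunmere=34 Greywater=28 → close Dunmere (overflow 19)
  34÷1 = 34 each, +1 to first 0

Closure order: Juniper, Ironridge, Ashgrove, Hollowpine, Dunmere
Last habitat: Greywater with 62 animals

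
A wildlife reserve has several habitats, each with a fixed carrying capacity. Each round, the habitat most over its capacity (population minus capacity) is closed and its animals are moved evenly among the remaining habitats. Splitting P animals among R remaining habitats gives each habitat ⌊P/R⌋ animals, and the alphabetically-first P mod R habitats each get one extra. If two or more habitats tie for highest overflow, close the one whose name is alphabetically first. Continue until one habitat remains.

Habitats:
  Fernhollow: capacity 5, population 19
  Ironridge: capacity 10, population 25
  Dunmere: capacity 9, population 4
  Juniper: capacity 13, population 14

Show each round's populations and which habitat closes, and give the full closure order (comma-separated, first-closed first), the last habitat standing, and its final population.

Closure order: Ironridge, Fernhollow, Juniper
Last habitat: Dunmere with 62 animals

Round 1: Dunmere=4 Fernhollow=19 Ironridge=25 Juniper=14 → close Ironridge (overflow 15)
  25÷3 = 8 each, +1 to first 1
Round 2: Dunmere=13 Fernhollow=27 Juniper=22 → close Fernhollow (overflow 22)
  27÷2 = 13 each, +1 to first 1
Round 3: Dunmere=27 Juniper=35 → close Juniper (overflow 22)
  35÷1 = 35 each, +1 to first 0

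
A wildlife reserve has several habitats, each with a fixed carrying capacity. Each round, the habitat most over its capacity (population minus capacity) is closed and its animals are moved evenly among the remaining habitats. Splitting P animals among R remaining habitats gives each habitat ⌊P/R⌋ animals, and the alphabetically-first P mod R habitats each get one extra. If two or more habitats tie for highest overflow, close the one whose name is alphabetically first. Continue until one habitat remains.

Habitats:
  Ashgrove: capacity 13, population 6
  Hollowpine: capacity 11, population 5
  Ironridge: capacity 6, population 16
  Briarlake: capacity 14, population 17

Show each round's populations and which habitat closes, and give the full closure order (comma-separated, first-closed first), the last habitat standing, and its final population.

Closure order: Ironridge, Briarlake, Ashgrove
Last habitat: Hollowpine with 44 animals

Round 1: Ashgrove=6 Briarlake=17 Hollowpine=5 Ironridge=16 → close Ironridge (overflow 10)
  16÷3 = 5 each, +1 to first 1
Round 2: Ashgrove=12 Briarlake=22 Hollowpine=10 → close Briarlake (overflow 8)
  22÷2 = 11 each, +1 to first 0
Round 3: Ashgrove=23 Hollowpine=21 → close Ashgrove (overflow 10)
  23÷1 = 23 each, +1 to first 0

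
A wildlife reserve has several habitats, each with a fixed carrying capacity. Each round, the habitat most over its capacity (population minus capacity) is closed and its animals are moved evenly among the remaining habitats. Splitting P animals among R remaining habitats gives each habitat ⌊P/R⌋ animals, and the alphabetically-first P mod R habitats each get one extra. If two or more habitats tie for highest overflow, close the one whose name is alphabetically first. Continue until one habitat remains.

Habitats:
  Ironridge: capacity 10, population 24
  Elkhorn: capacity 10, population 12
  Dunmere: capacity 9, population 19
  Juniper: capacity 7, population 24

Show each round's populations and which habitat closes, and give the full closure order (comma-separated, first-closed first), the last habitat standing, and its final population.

Closure order: Juniper, Ironridge, Dunmere
Last habitat: Elkhorn with 79 animals

Round 1: Dunmere=19 Elkhorn=12 Ironridge=24 Juniper=24 → close Juniper (overflow 17)
  24÷3 = 8 each, +1 to first 0
Round 2: Dunmere=27 Elkhorn=20 Ironridge=32 → close Ironridge (overflow 22)
  32÷2 = 16 each, +1 to first 0
Round 3: Dunmere=43 Elkhorn=36 → close Dunmere (overflow 34)
  43÷1 = 43 each, +1 to first 0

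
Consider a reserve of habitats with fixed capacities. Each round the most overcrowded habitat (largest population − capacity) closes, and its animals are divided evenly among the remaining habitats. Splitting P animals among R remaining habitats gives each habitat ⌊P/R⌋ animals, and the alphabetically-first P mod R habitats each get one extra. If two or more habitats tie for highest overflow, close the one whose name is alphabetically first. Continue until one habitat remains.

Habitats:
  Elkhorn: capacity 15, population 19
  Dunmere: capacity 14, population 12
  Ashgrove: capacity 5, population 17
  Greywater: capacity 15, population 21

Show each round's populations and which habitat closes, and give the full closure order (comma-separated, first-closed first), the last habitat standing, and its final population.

Round 1: Ashgrove=17 Dunmere=12 Elkhorn=19 Greywater=21 → close Ashgrove (overflow 12)
  17÷3 = 5 each, +1 to first 2
Round 2: Dunmere=18 Elkhorn=25 Greywater=26 → close Greywater (overflow 11)
  26÷2 = 13 each, +1 to first 0
Round 3: Dunmere=31 Elkhorn=38 → close Elkhorn (overflow 23)
  38÷1 = 38 each, +1 to first 0

Closure order: Ashgrove, Greywater, Elkhorn
Last habitat: Dunmere with 69 animals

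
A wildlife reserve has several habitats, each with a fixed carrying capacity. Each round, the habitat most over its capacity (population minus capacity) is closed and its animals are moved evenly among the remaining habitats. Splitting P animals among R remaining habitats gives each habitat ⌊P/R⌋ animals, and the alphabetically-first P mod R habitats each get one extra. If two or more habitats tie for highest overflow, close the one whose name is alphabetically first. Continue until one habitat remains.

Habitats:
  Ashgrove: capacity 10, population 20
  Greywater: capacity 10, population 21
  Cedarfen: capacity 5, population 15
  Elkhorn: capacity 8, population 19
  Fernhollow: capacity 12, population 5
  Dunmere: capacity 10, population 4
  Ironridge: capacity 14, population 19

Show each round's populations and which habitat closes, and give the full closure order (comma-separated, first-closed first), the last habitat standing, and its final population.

Round 1: Ashgrove=20 Cedarfen=15 Dunmere=4 Elkhorn=19 Fernhollow=5 Greywater=21 Ironridge=19 → close Elkhorn (overflow 11)
  19÷6 = 3 each, +1 to first 1
Round 2: Ashgrove=24 Cedarfen=18 Dunmere=7 Fernhollow=8 Greywater=24 Ironridge=22 → close Ashgrove (overflow 14)
  24÷5 = 4 each, +1 to first 4
Round 3: Cedarfen=23 Dunmere=12 Fernhollow=13 Greywater=29 Ironridge=26 → close Greywater (overflow 19)
  29÷4 = 7 each, +1 to first 1
Round 4: Cedarfen=31 Dunmere=19 Fernhollow=20 Ironridge=33 → close Cedarfen (overflow 26)
  31÷3 = 10 each, +1 to first 1
Round 5: Dunmere=30 Fernhollow=30 Ironridge=43 → close Ironridge (overflow 29)
  43÷2 = 21 each, +1 to first 1
Round 6: Dunmere=52 Fernhollow=51 → close Dunmere (overflow 42)
  52÷1 = 52 each, +1 to first 0

Closure order: Elkhorn, Ashgrove, Greywater, Cedarfen, Ironridge, Dunmere
Last habitat: Fernhollow with 103 animals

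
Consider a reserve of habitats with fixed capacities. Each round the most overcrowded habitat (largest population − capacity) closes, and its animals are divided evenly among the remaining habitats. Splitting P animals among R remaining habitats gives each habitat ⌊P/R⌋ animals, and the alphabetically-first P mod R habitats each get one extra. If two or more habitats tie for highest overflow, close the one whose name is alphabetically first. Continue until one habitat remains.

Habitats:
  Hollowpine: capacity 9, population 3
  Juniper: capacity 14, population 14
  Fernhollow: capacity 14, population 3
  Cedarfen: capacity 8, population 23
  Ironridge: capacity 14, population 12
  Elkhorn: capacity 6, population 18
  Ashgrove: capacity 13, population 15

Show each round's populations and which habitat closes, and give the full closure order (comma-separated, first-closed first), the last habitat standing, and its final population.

Closure order: Cedarfen, Elkhorn, Ashgrove, Juniper, Ironridge, Hollowpine
Last habitat: Fernhollow with 88 animals

Round 1: Ashgrove=15 Cedarfen=23 Elkhorn=18 Fernhollow=3 Hollowpine=3 Ironridge=12 Juniper=14 → close Cedarfen (overflow 15)
  23÷6 = 3 each, +1 to first 5
Round 2: Ashgrove=19 Elkhorn=22 Fernhollow=7 Hollowpine=7 Ironridge=16 Juniper=17 → close Elkhorn (overflow 16)
  22÷5 = 4 each, +1 to first 2
Round 3: Ashgrove=24 Fernhollow=12 Hollowpine=11 Ironridge=20 Juniper=21 → close Ashgrove (overflow 11)
  24÷4 = 6 each, +1 to first 0
Round 4: Fernhollow=18 Hollowpine=17 Ironridge=26 Juniper=27 → close Juniper (overflow 13)
  27÷3 = 9 each, +1 to first 0
Round 5: Fernhollow=27 Hollowpine=26 Ironridge=35 → close Ironridge (overflow 21)
  35÷2 = 17 each, +1 to first 1
Round 6: Fernhollow=45 Hollowpine=43 → close Hollowpine (overflow 34)
  43÷1 = 43 each, +1 to first 0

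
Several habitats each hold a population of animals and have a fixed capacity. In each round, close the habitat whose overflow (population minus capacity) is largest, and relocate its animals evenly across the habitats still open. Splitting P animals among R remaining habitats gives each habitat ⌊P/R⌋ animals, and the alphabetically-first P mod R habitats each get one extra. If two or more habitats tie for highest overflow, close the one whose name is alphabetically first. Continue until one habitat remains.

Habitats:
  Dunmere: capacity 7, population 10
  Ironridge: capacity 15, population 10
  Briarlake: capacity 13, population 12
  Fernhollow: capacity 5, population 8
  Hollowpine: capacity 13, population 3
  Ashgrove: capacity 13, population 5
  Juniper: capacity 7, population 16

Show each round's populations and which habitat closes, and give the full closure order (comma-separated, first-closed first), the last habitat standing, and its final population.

Round 1: Ashgrove=5 Briarlake=12 Dunmere=10 Fernhollow=8 Hollowpine=3 Ironridge=10 Juniper=16 → close Juniper (overflow 9)
  16÷6 = 2 each, +1 to first 4
Round 2: Ashgrove=8 Briarlake=15 Dunmere=13 Fernhollow=11 Hollowpine=5 Ironridge=12 → close Dunmere (overflow 6)
  13÷5 = 2 each, +1 to first 3
Round 3: Ashgrove=11 Briarlake=18 Fernhollow=14 Hollowpine=7 Ironridge=14 → close Fernhollow (overflow 9)
  14÷4 = 3 each, +1 to first 2
Round 4: Ashgrove=15 Briarlake=22 Hollowpine=10 Ironridge=17 → close Briarlake (overflow 9)
  22÷3 = 7 each, +1 to first 1
Round 5: Ashgrove=23 Hollowpine=17 Ironridge=24 → close Ashgrove (overflow 10)
  23÷2 = 11 each, +1 to first 1
Round 6: Hollowpine=29 Ironridge=35 → close Ironridge (overflow 20)
  35÷1 = 35 each, +1 to first 0

Closure order: Juniper, Dunmere, Fernhollow, Briarlake, Ashgrove, Ironridge
Last habitat: Hollowpine with 64 animals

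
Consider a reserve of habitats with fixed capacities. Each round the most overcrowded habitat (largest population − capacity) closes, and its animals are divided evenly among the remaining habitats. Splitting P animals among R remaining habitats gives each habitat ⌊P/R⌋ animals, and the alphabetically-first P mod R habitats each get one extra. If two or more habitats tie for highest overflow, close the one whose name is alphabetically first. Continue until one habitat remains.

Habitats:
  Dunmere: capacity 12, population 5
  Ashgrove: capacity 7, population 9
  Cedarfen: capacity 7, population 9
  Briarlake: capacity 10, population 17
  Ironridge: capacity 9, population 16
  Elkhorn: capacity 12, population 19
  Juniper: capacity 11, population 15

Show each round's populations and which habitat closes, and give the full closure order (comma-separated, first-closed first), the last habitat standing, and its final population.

Round 1: Ashgrove=9 Briarlake=17 Cedarfen=9 Dunmere=5 Elkhorn=19 Ironridge=16 Juniper=15 → close Briarlake (overflow 7)
  17÷6 = 2 each, +1 to first 5
Round 2: Ashgrove=12 Cedarfen=12 Dunmere=8 Elkhorn=22 Ironridge=19 Juniper=17 → close Elkhorn (overflow 10)
  22÷5 = 4 each, +1 to first 2
Round 3: Ashgrove=17 Cedarfen=17 Dunmere=12 Ironridge=23 Juniper=21 → close Ironridge (overflow 14)
  23÷4 = 5 each, +1 to first 3
Round 4: Ashgrove=23 Cedarfen=23 Dunmere=18 Juniper=26 → close Ashgrove (overflow 16)
  23÷3 = 7 each, +1 to first 2
Round 5: Cedarfen=31 Dunmere=26 Juniper=33 → close Cedarfen (overflow 24)
  31÷2 = 15 each, +1 to first 1
Round 6: Dunmere=42 Juniper=48 → close Juniper (overflow 37)
  48÷1 = 48 each, +1 to first 0

Closure order: Briarlake, Elkhorn, Ironridge, Ashgrove, Cedarfen, Juniper
Last habitat: Dunmere with 90 animals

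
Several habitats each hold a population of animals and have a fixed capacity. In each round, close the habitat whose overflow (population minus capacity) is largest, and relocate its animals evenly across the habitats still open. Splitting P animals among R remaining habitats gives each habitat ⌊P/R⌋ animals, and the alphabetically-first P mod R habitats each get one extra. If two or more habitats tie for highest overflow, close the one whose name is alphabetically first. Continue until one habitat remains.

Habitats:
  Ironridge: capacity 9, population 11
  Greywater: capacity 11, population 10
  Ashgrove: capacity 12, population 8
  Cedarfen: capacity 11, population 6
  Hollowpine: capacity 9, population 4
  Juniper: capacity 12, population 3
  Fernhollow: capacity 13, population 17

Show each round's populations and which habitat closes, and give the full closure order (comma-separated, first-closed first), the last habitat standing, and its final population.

Closure order: Fernhollow, Ironridge, Greywater, Ashgrove, Cedarfen, Hollowpine
Last habitat: Juniper with 59 animals

Round 1: Ashgrove=8 Cedarfen=6 Fernhollow=17 Greywater=10 Hollowpine=4 Ironridge=11 Juniper=3 → close Fernhollow (overflow 4)
  17÷6 = 2 each, +1 to first 5
Round 2: Ashgrove=11 Cedarfen=9 Greywater=13 Hollowpine=7 Ironridge=14 Juniper=5 → close Ironridge (overflow 5)
  14÷5 = 2 each, +1 to first 4
Round 3: Ashgrove=14 Cedarfen=12 Greywater=16 Hollowpine=10 Juniper=7 → close Greywater (overflow 5)
  16÷4 = 4 each, +1 to first 0
Round 4: Ashgrove=18 Cedarfen=16 Hollowpine=14 Juniper=11 → close Ashgrove (overflow 6)
  18÷3 = 6 each, +1 to first 0
Round 5: Cedarfen=22 Hollowpine=20 Juniper=17 → close Cedarfen (overflow 11)
  22÷2 = 11 each, +1 to first 0
Round 6: Hollowpine=31 Juniper=28 → close Hollowpine (overflow 22)
  31÷1 = 31 each, +1 to first 0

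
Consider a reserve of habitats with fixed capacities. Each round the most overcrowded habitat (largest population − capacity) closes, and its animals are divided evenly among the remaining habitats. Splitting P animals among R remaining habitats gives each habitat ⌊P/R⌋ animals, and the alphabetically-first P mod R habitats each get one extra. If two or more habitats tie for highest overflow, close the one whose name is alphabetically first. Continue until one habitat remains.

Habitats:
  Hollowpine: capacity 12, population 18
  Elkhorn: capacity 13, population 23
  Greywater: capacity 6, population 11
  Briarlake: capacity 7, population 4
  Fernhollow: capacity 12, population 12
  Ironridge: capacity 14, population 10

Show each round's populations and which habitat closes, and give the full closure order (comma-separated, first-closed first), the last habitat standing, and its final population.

Closure order: Elkhorn, Greywater, Hollowpine, Fernhollow, Briarlake
Last habitat: Ironridge with 78 animals

Round 1: Briarlake=4 Elkhorn=23 Fernhollow=12 Greywater=11 Hollowpine=18 Ironridge=10 → close Elkhorn (overflow 10)
  23÷5 = 4 each, +1 to first 3
Round 2: Briarlake=9 Fernhollow=17 Greywater=16 Hollowpine=22 Ironridge=14 → close Greywater (overflow 10)
  16÷4 = 4 each, +1 to first 0
Round 3: Briarlake=13 Fernhollow=21 Hollowpine=26 Ironridge=18 → close Hollowpine (overflow 14)
  26÷3 = 8 each, +1 to first 2
Round 4: Briarlake=22 Fernhollow=30 Ironridge=26 → close Fernhollow (overflow 18)
  30÷2 = 15 each, +1 to first 0
Round 5: Briarlake=37 Ironridge=41 → close Briarlake (overflow 30)
  37÷1 = 37 each, +1 to first 0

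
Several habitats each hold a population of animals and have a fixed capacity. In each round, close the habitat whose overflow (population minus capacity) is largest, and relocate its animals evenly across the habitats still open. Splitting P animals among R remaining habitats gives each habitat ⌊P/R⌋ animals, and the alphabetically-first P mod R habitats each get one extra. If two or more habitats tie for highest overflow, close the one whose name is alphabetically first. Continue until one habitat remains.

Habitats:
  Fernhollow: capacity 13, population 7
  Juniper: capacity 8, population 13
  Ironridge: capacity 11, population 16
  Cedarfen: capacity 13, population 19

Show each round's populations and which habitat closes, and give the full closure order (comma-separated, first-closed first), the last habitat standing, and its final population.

Closure order: Cedarfen, Ironridge, Juniper
Last habitat: Fernhollow with 55 animals

Round 1: Cedarfen=19 Fernhollow=7 Ironridge=16 Juniper=13 → close Cedarfen (overflow 6)
  19÷3 = 6 each, +1 to first 1
Round 2: Fernhollow=14 Ironridge=22 Juniper=19 → close Ironridge (overflow 11)
  22÷2 = 11 each, +1 to first 0
Round 3: Fernhollow=25 Juniper=30 → close Juniper (overflow 22)
  30÷1 = 30 each, +1 to first 0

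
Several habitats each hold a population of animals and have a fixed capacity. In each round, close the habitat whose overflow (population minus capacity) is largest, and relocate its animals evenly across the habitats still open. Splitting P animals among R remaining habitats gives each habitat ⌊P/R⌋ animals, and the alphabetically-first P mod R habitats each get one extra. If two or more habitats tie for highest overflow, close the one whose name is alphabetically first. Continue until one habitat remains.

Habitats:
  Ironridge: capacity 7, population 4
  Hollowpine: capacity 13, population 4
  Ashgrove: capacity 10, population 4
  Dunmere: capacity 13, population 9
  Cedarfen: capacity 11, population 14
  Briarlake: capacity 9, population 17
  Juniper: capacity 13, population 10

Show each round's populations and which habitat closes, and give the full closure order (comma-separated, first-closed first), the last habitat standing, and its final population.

Round 1: Ashgrove=4 Briarlake=17 Cedarfen=14 Dunmere=9 Hollowpine=4 Ironridge=4 Juniper=10 → close Briarlake (overflow 8)
  17÷6 = 2 each, +1 to first 5
Round 2: Ashgrove=7 Cedarfen=17 Dunmere=12 Hollowpine=7 Ironridge=7 Juniper=12 → close Cedarfen (overflow 6)
  17÷5 = 3 each, +1 to first 2
Round 3: Ashgrove=11 Dunmere=16 Hollowpine=10 Ironridge=10 Juniper=15 → close Dunmere (overflow 3)
  16÷4 = 4 each, +1 to first 0
Round 4: Ashgrove=15 Hollowpine=14 Ironridge=14 Juniper=19 → close Ironridge (overflow 7)
  14÷3 = 4 each, +1 to first 2
Round 5: Ashgrove=20 Hollowpine=19 Juniper=23 → close Ashgrove (overflow 10)
  20÷2 = 10 each, +1 to first 0
Round 6: Hollowpine=29 Juniper=33 → close Juniper (overflow 20)
  33÷1 = 33 each, +1 to first 0

Closure order: Briarlake, Cedarfen, Dunmere, Ironridge, Ashgrove, Juniper
Last habitat: Hollowpine with 62 animals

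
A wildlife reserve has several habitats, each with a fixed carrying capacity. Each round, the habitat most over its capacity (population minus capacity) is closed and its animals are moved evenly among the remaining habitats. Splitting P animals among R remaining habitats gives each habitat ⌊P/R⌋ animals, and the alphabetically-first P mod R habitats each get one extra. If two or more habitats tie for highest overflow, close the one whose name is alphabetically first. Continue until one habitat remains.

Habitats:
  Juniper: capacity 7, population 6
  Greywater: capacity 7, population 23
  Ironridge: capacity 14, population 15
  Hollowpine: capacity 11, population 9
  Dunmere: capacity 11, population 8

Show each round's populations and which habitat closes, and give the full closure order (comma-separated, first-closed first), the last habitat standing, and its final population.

Round 1: Dunmere=8 Greywater=23 Hollowpine=9 Ironridge=15 Juniper=6 → close Greywater (overflow 16)
  23÷4 = 5 each, +1 to first 3
Round 2: Dunmere=14 Hollowpine=15 Ironridge=21 Juniper=11 → close Ironridge (overflow 7)
  21÷3 = 7 each, +1 to first 0
Round 3: Dunmere=21 Hollowpine=22 Juniper=18 → close Hollowpine (overflow 11)
  22÷2 = 11 each, +1 to first 0
Round 4: Dunmere=32 Juniper=29 → close Juniper (overflow 22)
  29÷1 = 29 each, +1 to first 0

Closure order: Greywater, Ironridge, Hollowpine, Juniper
Last habitat: Dunmere with 61 animals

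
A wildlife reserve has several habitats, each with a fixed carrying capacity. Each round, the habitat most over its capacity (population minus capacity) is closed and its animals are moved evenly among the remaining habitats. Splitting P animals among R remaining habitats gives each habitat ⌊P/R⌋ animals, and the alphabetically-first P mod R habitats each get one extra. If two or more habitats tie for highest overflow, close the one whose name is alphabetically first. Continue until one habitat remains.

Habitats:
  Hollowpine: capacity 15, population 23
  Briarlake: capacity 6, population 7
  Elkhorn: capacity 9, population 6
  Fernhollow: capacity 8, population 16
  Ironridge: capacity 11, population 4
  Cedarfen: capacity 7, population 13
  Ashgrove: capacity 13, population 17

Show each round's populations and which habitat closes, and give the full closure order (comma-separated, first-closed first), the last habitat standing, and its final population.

Round 1: Ashgrove=17 Briarlake=7 Cedarfen=13 Elkhorn=6 Fernhollow=16 Hollowpine=23 Ironridge=4 → close Fernhollow (overflow 8)
  16÷6 = 2 each, +1 to first 4
Round 2: Ashgrove=20 Briarlake=10 Cedarfen=16 Elkhorn=9 Hollowpine=25 Ironridge=6 → close Hollowpine (overflow 10)
  25÷5 = 5 each, +1 to first 0
Round 3: Ashgrove=25 Briarlake=15 Cedarfen=21 Elkhorn=14 Ironridge=11 → close Cedarfen (overflow 14)
  21÷4 = 5 each, +1 to first 1
Round 4: Ashgrove=31 Briarlake=20 Elkhorn=19 Ironridge=16 → close Ashgrove (overflow 18)
  31÷3 = 10 each, +1 to first 1
Round 5: Briarlake=31 Elkhorn=29 Ironridge=26 → close Briarlake (overflow 25)
  31÷2 = 15 each, +1 to first 1
Round 6: Elkhorn=45 Ironridge=41 → close Elkhorn (overflow 36)
  45÷1 = 45 each, +1 to first 0

Closure order: Fernhollow, Hollowpine, Cedarfen, Ashgrove, Briarlake, Elkhorn
Last habitat: Ironridge with 86 animals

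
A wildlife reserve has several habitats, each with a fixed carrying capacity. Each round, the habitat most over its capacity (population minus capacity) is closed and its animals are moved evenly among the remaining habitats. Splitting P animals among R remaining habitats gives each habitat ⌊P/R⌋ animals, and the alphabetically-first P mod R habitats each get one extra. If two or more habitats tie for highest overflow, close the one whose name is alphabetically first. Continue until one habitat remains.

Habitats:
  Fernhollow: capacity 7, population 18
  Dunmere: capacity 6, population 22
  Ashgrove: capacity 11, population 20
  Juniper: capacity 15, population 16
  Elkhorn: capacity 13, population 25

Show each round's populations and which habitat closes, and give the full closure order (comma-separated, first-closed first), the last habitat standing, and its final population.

Closure order: Dunmere, Elkhorn, Ashgrove, Fernhollow
Last habitat: Juniper with 101 animals

Round 1: Ashgrove=20 Dunmere=22 Elkhorn=25 Fernhollow=18 Juniper=16 → close Dunmere (overflow 16)
  22÷4 = 5 each, +1 to first 2
Round 2: Ashgrove=26 Elkhorn=31 Fernhollow=23 Juniper=21 → close Elkhorn (overflow 18)
  31÷3 = 10 each, +1 to first 1
Round 3: Ashgrove=37 Fernhollow=33 Juniper=31 → close Ashgrove (overflow 26)
  37÷2 = 18 each, +1 to first 1
Round 4: Fernhollow=52 Juniper=49 → close Fernhollow (overflow 45)
  52÷1 = 52 each, +1 to first 0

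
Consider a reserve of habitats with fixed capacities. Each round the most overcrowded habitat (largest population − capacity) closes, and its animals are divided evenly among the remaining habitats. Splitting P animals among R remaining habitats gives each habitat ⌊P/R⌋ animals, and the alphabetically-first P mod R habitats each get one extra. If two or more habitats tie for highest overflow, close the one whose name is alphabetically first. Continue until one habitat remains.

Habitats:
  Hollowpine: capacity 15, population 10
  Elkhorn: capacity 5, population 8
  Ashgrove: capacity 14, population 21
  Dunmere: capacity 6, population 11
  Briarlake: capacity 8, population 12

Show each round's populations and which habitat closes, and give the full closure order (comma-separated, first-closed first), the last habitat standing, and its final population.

Closure order: Ashgrove, Briarlake, Dunmere, Elkhorn
Last habitat: Hollowpine with 62 animals

Round 1: Ashgrove=21 Briarlake=12 Dunmere=11 Elkhorn=8 Hollowpine=10 → close Ashgrove (overflow 7)
  21÷4 = 5 each, +1 to first 1
Round 2: Briarlake=18 Dunmere=16 Elkhorn=13 Hollowpine=15 → close Briarlake (overflow 10)
  18÷3 = 6 each, +1 to first 0
Round 3: Dunmere=22 Elkhorn=19 Hollowpine=21 → close Dunmere (overflow 16)
  22÷2 = 11 each, +1 to first 0
Round 4: Elkhorn=30 Hollowpine=32 → close Elkhorn (overflow 25)
  30÷1 = 30 each, +1 to first 0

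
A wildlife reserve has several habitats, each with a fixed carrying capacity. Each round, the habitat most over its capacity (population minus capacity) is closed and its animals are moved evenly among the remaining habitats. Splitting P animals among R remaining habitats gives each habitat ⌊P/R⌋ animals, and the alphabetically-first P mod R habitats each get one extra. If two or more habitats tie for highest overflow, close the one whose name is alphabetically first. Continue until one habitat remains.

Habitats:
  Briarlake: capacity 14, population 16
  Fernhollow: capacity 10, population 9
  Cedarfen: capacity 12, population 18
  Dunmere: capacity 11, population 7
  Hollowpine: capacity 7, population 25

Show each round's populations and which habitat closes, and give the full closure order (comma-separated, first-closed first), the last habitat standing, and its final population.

Round 1: Briarlake=16 Cedarfen=18 Dunmere=7 Fernhollow=9 Hollowpine=25 → close Hollowpine (overflow 18)
  25÷4 = 6 each, +1 to first 1
Round 2: Briarlake=23 Cedarfen=24 Dunmere=13 Fernhollow=15 → close Cedarfen (overflow 12)
  24÷3 = 8 each, +1 to first 0
Round 3: Briarlake=31 Dunmere=21 Fernhollow=23 → close Briarlake (overflow 17)
  31÷2 = 15 each, +1 to first 1
Round 4: Dunmere=37 Fernhollow=38 → close Fernhollow (overflow 28)
  38÷1 = 38 each, +1 to first 0

Closure order: Hollowpine, Cedarfen, Briarlake, Fernhollow
Last habitat: Dunmere with 75 animals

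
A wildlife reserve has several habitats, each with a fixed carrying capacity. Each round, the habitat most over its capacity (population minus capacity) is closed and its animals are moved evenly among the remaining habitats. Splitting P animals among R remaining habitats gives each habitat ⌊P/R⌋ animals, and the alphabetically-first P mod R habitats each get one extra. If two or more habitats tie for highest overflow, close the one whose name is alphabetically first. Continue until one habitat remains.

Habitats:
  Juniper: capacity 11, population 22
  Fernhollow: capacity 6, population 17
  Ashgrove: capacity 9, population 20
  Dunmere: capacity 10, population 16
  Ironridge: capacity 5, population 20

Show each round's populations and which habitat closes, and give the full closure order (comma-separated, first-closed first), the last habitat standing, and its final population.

Closure order: Ironridge, Ashgrove, Fernhollow, Juniper
Last habitat: Dunmere with 95 animals

Round 1: Ashgrove=20 Dunmere=16 Fernhollow=17 Ironridge=20 Juniper=22 → close Ironridge (overflow 15)
  20÷4 = 5 each, +1 to first 0
Round 2: Ashgrove=25 Dunmere=21 Fernhollow=22 Juniper=27 → close Ashgrove (overflow 16)
  25÷3 = 8 each, +1 to first 1
Round 3: Dunmere=30 Fernhollow=30 Juniper=35 → close Fernhollow (overflow 24)
  30÷2 = 15 each, +1 to first 0
Round 4: Dunmere=45 Juniper=50 → close Juniper (overflow 39)
  50÷1 = 50 each, +1 to first 0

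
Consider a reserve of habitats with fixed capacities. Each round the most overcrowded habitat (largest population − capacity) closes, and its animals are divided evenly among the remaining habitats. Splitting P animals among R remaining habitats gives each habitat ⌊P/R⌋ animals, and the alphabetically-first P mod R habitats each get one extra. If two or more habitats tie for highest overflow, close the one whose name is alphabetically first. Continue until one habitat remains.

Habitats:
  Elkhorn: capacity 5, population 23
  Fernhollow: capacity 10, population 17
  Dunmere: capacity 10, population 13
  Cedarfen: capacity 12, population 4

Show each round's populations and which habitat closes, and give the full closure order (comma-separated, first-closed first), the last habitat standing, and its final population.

Round 1: Cedarfen=4 Dunmere=13 Elkhorn=23 Fernhollow=17 → close Elkhorn (overflow 18)
  23÷3 = 7 each, +1 to first 2
Round 2: Cedarfen=12 Dunmere=21 Fernhollow=24 → close Fernhollow (overflow 14)
  24÷2 = 12 each, +1 to first 0
Round 3: Cedarfen=24 Dunmere=33 → close Dunmere (overflow 23)
  33÷1 = 33 each, +1 to first 0

Closure order: Elkhorn, Fernhollow, Dunmere
Last habitat: Cedarfen with 57 animals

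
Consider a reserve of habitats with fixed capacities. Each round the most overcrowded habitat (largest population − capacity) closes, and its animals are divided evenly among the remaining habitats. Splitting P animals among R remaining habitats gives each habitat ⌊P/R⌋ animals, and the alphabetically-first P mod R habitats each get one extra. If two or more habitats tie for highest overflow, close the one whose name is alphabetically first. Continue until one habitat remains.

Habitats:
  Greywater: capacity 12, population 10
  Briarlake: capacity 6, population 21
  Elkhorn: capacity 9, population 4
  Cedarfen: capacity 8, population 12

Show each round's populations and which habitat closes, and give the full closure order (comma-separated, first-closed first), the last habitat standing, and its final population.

Round 1: Briarlake=21 Cedarfen=12 Elkhorn=4 Greywater=10 → close Briarlake (overflow 15)
  21÷3 = 7 each, +1 to first 0
Round 2: Cedarfen=19 Elkhorn=11 Greywater=17 → close Cedarfen (overflow 11)
  19÷2 = 9 each, +1 to first 1
Round 3: Elkhorn=21 Greywater=26 → close Greywater (overflow 14)
  26÷1 = 26 each, +1 to first 0

Closure order: Briarlake, Cedarfen, Greywater
Last habitat: Elkhorn with 47 animals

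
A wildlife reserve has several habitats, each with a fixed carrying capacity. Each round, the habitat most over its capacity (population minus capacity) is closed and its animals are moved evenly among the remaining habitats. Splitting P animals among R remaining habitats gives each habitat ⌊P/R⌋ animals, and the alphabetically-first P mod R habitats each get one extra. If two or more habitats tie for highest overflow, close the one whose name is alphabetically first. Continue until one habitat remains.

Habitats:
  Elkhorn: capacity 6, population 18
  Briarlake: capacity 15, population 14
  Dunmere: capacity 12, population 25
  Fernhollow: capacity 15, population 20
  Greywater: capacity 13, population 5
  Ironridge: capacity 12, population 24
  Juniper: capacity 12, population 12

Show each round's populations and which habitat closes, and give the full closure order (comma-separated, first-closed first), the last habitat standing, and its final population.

Round 1: Briarlake=14 Dunmere=25 Elkhorn=18 Fernhollow=20 Greywater=5 Ironridge=24 Juniper=12 → close Dunmere (overflow 13)
  25÷6 = 4 each, +1 to first 1
Round 2: Briarlake=19 Elkhorn=22 Fernhollow=24 Greywater=9 Ironridge=28 Juniper=16 → close Elkhorn (overflow 16)
  22÷5 = 4 each, +1 to first 2
Round 3: Briarlake=24 Fernhollow=29 Greywater=13 Ironridge=32 Juniper=20 → close Ironridge (overflow 20)
  32÷4 = 8 each, +1 to first 0
Round 4: Briarlake=32 Fernhollow=37 Greywater=21 Juniper=28 → close Fernhollow (overflow 22)
  37÷3 = 12 each, +1 to first 1
Round 5: Briarlake=45 Greywater=33 Juniper=40 → close Briarlake (overflow 30)
  45÷2 = 22 each, +1 to first 1
Round 6: Greywater=56 Juniper=62 → close Juniper (overflow 50)
  62÷1 = 62 each, +1 to first 0

Closure order: Dunmere, Elkhorn, Ironridge, Fernhollow, Briarlake, Juniper
Last habitat: Greywater with 118 animals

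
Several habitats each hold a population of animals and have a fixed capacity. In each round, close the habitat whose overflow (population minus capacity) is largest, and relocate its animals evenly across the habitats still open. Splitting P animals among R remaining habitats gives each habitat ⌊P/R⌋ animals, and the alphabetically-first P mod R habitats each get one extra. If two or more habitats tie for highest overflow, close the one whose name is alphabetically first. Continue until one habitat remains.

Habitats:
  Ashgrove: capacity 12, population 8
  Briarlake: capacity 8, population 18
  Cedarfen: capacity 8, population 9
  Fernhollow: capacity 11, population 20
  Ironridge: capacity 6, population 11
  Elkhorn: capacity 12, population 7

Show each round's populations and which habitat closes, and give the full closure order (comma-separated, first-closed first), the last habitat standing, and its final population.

Closure order: Briarlake, Fernhollow, Ironridge, Cedarfen, Ashgrove
Last habitat: Elkhorn with 73 animals

Round 1: Ashgrove=8 Briarlake=18 Cedarfen=9 Elkhorn=7 Fernhollow=20 Ironridge=11 → close Briarlake (overflow 10)
  18÷5 = 3 each, +1 to first 3
Round 2: Ashgrove=12 Cedarfen=13 Elkhorn=11 Fernhollow=23 Ironridge=14 → close Fernhollow (overflow 12)
  23÷4 = 5 each, +1 to first 3
Round 3: Ashgrove=18 Cedarfen=19 Elkhorn=17 Ironridge=19 → close Ironridge (overflow 13)
  19÷3 = 6 each, +1 to first 1
Round 4: Ashgrove=25 Cedarfen=25 Elkhorn=23 → close Cedarfen (overflow 17)
  25÷2 = 12 each, +1 to first 1
Round 5: Ashgrove=38 Elkhorn=35 → close Ashgrove (overflow 26)
  38÷1 = 38 each, +1 to first 0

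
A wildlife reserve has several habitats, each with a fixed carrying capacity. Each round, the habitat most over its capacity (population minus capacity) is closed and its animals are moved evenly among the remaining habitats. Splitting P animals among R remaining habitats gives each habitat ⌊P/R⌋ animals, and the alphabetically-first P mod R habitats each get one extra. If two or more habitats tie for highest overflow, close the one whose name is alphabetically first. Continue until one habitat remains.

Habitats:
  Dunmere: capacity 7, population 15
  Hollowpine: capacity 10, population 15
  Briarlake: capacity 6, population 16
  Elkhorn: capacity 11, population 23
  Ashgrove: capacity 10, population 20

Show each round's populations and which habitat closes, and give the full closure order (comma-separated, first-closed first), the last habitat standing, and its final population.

Closure order: Elkhorn, Ashgrove, Briarlake, Dunmere
Last habitat: Hollowpine with 89 animals

Round 1: Ashgrove=20 Briarlake=16 Dunmere=15 Elkhorn=23 Hollowpine=15 → close Elkhorn (overflow 12)
  23÷4 = 5 each, +1 to first 3
Round 2: Ashgrove=26 Briarlake=22 Dunmere=21 Hollowpine=20 → close Ashgrove (overflow 16)
  26÷3 = 8 each, +1 to first 2
Round 3: Briarlake=31 Dunmere=30 Hollowpine=28 → close Briarlake (overflow 25)
  31÷2 = 15 each, +1 to first 1
Round 4: Dunmere=46 Hollowpine=43 → close Dunmere (overflow 39)
  46÷1 = 46 each, +1 to first 0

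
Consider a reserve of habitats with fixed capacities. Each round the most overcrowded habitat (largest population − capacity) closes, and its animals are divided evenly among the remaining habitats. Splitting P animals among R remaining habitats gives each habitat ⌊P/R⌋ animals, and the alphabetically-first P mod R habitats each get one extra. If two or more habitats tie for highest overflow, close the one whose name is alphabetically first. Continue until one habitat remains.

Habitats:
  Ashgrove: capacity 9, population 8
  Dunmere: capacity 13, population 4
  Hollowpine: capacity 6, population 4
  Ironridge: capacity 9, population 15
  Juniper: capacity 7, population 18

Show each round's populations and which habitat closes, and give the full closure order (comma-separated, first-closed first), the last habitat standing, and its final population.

Round 1: Ashgrove=8 Dunmere=4 Hollowpine=4 Ironridge=15 Juniper=18 → close Juniper (overflow 11)
  18÷4 = 4 each, +1 to first 2
Round 2: Ashgrove=13 Dunmere=9 Hollowpine=8 Ironridge=19 → close Ironridge (overflow 10)
  19÷3 = 6 each, +1 to first 1
Round 3: Ashgrove=20 Dunmere=15 Hollowpine=14 → close Ashgrove (overflow 11)
  20÷2 = 10 each, +1 to first 0
Round 4: Dunmere=25 Hollowpine=24 → close Hollowpine (overflow 18)
  24÷1 = 24 each, +1 to first 0

Closure order: Juniper, Ironridge, Ashgrove, Hollowpine
Last habitat: Dunmere with 49 animals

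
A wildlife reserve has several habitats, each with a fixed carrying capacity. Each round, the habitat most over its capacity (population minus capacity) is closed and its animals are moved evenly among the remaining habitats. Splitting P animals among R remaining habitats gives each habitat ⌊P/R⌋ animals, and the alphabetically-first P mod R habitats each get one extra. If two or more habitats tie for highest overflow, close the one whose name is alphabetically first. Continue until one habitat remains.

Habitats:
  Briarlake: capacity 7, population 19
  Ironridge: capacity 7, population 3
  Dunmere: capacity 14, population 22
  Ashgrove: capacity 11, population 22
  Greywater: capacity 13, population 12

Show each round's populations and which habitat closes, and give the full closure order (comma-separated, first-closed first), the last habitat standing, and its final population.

Closure order: Briarlake, Ashgrove, Dunmere, Greywater
Last habitat: Ironridge with 78 animals

Round 1: Ashgrove=22 Briarlake=19 Dunmere=22 Greywater=12 Ironridge=3 → close Briarlake (overflow 12)
  19÷4 = 4 each, +1 to first 3
Round 2: Ashgrove=27 Dunmere=27 Greywater=17 Ironridge=7 → close Ashgrove (overflow 16)
  27÷3 = 9 each, +1 to first 0
Round 3: Dunmere=36 Greywater=26 Ironridge=16 → close Dunmere (overflow 22)
  36÷2 = 18 each, +1 to first 0
Round 4: Greywater=44 Ironridge=34 → close Greywater (overflow 31)
  44÷1 = 44 each, +1 to first 0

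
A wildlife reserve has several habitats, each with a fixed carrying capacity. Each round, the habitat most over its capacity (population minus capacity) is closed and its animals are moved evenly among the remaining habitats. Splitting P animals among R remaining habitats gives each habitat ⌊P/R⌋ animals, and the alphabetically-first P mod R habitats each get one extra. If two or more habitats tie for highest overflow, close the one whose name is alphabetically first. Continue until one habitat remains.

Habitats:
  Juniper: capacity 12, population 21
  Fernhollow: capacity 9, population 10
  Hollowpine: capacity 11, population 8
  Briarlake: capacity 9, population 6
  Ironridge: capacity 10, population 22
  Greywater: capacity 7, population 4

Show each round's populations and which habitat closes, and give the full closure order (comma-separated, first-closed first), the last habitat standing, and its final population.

Closure order: Ironridge, Juniper, Fernhollow, Briarlake, Greywater
Last habitat: Hollowpine with 71 animals

Round 1: Briarlake=6 Fernhollow=10 Greywater=4 Hollowpine=8 Ironridge=22 Juniper=21 → close Ironridge (overflow 12)
  22÷5 = 4 each, +1 to first 2
Round 2: Briarlake=11 Fernhollow=15 Greywater=8 Hollowpine=12 Juniper=25 → close Juniper (overflow 13)
  25÷4 = 6 each, +1 to first 1
Round 3: Briarlake=18 Fernhollow=21 Greywater=14 Hollowpine=18 → close Fernhollow (overflow 12)
  21÷3 = 7 each, +1 to first 0
Round 4: Briarlake=25 Greywater=21 Hollowpine=25 → close Briarlake (overflow 16)
  25÷2 = 12 each, +1 to first 1
Round 5: Greywater=34 Hollowpine=37 → close Greywater (overflow 27)
  34÷1 = 34 each, +1 to first 0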